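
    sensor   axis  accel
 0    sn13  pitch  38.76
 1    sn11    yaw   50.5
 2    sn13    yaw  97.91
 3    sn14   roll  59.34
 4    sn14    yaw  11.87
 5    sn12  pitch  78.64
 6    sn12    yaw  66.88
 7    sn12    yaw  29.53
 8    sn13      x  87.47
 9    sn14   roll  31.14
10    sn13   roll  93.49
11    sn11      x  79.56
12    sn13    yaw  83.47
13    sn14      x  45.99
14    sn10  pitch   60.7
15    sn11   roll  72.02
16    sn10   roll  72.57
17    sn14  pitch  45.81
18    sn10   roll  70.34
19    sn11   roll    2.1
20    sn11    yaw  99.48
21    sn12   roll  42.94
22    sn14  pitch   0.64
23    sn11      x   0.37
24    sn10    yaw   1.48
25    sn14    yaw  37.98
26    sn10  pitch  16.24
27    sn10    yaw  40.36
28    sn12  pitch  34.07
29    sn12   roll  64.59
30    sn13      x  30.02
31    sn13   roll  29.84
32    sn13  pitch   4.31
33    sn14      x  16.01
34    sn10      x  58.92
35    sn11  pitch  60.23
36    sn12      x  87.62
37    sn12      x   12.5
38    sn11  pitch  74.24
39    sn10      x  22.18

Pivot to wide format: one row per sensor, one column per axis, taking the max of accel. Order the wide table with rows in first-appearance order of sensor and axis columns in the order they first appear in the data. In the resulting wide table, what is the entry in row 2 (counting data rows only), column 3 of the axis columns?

With rows in first-appearance order of sensor, row 2 is sensor=sn11. axis columns in first-appearance order: pitch, yaw, roll, x; column 3 is roll.
Long rows with sensor=sn11, axis=roll: max(72.02, 2.1) = 72.02.

72.02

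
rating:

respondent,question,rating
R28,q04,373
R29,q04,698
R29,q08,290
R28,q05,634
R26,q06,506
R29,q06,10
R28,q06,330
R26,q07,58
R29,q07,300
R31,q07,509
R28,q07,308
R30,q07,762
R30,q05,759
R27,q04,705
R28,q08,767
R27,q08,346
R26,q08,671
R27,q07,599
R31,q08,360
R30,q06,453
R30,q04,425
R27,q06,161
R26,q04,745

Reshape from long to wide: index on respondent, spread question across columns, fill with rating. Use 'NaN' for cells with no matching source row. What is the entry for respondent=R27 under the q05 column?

No long-format row has respondent=R27 and question=q05, so the cell is NaN.

NaN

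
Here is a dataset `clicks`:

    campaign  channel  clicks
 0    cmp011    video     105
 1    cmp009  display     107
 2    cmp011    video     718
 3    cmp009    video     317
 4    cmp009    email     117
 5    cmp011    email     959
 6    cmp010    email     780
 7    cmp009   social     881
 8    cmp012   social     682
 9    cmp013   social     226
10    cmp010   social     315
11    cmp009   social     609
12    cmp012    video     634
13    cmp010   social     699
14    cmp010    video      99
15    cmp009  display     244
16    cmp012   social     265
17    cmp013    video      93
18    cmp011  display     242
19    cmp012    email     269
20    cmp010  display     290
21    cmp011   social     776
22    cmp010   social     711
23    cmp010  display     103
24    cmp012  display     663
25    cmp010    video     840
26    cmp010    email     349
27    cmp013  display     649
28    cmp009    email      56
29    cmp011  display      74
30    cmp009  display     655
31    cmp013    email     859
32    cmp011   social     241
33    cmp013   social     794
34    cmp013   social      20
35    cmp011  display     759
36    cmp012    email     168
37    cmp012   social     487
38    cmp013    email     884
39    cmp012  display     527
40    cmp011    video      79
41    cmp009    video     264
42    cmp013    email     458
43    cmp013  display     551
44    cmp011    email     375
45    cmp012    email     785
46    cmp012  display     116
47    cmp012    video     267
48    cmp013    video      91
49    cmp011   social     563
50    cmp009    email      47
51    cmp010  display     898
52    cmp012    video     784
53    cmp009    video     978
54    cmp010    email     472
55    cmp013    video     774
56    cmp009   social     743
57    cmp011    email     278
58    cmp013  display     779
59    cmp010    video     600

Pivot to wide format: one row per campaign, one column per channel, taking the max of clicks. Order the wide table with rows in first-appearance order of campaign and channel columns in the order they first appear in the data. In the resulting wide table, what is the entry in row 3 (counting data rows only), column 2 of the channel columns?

898

With rows in first-appearance order of campaign, row 3 is campaign=cmp010. channel columns in first-appearance order: video, display, email, social; column 2 is display.
Long rows with campaign=cmp010, channel=display: max(290, 103, 898) = 898.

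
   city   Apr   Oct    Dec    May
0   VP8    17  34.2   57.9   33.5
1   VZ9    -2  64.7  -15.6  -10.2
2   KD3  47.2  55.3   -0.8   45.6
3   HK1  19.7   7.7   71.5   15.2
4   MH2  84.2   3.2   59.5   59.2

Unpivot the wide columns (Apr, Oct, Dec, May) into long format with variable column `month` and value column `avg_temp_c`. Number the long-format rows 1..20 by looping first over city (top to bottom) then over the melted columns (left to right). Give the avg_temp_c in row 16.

20 rows total (5 × 4). Row 16: index ⌊(16-1)/4⌋ = 3 into city → HK1; (16-1) mod 4 = 3 into the melted columns → May.
So row 16 is (HK1, May, 15.2); avg_temp_c = 15.2.

15.2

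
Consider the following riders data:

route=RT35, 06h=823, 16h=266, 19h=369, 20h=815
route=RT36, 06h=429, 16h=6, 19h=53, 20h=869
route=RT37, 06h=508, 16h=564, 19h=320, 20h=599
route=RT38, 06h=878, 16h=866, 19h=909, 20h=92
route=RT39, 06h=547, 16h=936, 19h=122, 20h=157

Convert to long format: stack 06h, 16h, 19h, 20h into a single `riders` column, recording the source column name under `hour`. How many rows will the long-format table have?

5 route values × 4 melted columns = 20 rows.

20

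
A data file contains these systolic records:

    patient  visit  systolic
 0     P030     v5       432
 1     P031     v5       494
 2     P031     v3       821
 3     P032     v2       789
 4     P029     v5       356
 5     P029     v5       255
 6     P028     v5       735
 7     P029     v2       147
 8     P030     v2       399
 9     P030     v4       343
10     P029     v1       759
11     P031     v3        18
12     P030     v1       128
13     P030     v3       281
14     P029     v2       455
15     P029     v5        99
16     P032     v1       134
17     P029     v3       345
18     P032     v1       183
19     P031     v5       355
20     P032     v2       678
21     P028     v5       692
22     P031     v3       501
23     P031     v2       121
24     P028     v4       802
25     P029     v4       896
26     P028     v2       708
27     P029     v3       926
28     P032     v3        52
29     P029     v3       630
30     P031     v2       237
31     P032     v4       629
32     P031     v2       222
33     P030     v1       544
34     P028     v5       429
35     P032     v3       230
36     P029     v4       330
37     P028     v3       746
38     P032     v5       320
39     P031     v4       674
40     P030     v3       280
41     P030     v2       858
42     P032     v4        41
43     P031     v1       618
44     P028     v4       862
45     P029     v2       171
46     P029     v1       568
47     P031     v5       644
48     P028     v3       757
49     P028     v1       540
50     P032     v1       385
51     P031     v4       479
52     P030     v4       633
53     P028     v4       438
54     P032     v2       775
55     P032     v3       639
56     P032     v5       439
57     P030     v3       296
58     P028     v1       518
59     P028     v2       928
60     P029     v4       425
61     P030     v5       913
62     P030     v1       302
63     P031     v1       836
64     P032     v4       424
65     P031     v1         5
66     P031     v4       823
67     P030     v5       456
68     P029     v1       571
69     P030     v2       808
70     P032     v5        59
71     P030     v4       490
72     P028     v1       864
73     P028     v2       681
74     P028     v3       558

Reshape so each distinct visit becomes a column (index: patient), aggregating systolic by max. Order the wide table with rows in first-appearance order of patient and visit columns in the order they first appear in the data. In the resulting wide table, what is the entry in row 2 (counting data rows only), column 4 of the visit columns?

With rows in first-appearance order of patient, row 2 is patient=P031. visit columns in first-appearance order: v5, v3, v2, v4, v1; column 4 is v4.
Long rows with patient=P031, visit=v4: max(674, 479, 823) = 823.

823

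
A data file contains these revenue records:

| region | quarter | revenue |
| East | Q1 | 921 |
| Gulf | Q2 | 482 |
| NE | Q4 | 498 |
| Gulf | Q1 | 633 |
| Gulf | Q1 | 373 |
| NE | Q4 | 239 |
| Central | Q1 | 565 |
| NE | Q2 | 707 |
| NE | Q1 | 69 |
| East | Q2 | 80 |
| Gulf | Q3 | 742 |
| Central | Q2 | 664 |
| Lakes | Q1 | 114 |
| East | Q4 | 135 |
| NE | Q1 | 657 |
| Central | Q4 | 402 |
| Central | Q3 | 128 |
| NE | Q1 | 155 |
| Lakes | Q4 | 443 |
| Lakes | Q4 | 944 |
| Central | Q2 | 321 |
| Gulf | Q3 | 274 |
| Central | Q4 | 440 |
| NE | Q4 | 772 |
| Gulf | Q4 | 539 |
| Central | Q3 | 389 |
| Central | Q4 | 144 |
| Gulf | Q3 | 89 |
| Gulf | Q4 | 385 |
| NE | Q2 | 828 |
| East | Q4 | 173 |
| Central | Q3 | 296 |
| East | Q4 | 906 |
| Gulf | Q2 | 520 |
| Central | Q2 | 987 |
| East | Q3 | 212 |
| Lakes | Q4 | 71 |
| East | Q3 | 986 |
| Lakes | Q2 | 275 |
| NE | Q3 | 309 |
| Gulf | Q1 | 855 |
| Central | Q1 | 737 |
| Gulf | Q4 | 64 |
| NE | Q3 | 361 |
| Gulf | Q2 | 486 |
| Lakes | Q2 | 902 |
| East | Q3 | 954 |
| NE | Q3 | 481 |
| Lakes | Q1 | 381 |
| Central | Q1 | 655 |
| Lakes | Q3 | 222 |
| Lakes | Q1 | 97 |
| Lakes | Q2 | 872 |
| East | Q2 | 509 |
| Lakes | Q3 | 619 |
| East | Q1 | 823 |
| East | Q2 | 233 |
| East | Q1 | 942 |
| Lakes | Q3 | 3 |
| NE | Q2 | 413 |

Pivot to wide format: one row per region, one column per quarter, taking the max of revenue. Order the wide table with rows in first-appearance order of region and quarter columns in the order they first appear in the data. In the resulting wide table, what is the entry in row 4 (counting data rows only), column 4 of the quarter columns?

With rows in first-appearance order of region, row 4 is region=Central. quarter columns in first-appearance order: Q1, Q2, Q4, Q3; column 4 is Q3.
Long rows with region=Central, quarter=Q3: max(128, 389, 296) = 389.

389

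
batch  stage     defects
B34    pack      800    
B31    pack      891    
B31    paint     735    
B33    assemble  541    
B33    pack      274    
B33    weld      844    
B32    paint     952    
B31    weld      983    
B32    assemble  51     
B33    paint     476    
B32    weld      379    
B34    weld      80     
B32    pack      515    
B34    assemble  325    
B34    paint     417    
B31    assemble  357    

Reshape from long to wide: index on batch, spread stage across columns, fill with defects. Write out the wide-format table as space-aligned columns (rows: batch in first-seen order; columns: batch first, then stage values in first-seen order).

batch  pack  paint  assemble  weld
B34    800   417    325       80  
B31    891   735    357       983 
B33    274   476    541       844 
B32    515   952    51        379 

Columns: batch plus the 4 distinct stage values (pack, paint, assemble, weld).
For example, row B34 column pack takes defects=800 from the long row (B34, pack).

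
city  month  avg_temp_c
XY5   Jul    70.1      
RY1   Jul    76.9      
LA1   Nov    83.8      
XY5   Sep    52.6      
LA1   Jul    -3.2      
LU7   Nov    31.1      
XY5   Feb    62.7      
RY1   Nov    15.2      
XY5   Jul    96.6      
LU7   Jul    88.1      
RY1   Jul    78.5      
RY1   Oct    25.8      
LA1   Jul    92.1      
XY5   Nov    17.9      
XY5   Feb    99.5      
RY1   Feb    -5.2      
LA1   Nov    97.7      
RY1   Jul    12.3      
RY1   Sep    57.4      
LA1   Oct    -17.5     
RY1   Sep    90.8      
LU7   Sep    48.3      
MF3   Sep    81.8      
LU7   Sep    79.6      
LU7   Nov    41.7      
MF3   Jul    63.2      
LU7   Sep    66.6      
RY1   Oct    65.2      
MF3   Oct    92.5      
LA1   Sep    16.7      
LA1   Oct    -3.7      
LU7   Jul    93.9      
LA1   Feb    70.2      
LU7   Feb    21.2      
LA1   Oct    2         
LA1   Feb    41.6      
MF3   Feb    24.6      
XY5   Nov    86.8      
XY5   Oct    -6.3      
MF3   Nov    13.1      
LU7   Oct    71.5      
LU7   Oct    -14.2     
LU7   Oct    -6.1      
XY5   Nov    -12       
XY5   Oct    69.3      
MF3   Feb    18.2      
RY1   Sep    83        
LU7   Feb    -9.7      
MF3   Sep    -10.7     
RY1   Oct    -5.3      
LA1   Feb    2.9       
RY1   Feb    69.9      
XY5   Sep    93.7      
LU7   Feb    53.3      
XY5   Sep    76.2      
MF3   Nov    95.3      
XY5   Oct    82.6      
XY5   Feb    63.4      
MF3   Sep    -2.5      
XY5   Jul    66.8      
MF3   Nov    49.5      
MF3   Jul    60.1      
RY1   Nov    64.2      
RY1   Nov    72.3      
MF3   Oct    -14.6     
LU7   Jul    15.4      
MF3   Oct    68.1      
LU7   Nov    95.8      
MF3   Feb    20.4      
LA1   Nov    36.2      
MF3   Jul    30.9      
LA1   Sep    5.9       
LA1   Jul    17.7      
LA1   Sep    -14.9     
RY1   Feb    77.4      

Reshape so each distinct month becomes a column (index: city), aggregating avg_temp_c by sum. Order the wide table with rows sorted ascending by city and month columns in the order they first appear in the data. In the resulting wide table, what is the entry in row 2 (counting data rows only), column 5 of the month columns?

51.2

With rows sorted ascending by city, row 2 is city=LU7. month columns in first-appearance order: Jul, Nov, Sep, Feb, Oct; column 5 is Oct.
Long rows with city=LU7, month=Oct: 71.5 + -14.2 + -6.1 = 51.2.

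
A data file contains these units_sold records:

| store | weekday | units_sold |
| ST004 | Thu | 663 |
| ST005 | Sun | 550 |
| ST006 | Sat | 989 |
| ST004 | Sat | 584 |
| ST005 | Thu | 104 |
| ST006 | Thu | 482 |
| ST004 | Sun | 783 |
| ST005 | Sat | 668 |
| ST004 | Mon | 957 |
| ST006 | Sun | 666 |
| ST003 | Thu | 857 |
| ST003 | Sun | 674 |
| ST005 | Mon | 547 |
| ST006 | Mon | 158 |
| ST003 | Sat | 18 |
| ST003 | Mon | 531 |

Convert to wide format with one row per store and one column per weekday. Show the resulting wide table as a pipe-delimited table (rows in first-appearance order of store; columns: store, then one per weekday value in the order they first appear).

Columns: store plus the 4 distinct weekday values (Thu, Sun, Sat, Mon).
For example, row ST004 column Thu takes units_sold=663 from the long row (ST004, Thu).

| store | Thu | Sun | Sat | Mon |
| ST004 | 663 | 783 | 584 | 957 |
| ST005 | 104 | 550 | 668 | 547 |
| ST006 | 482 | 666 | 989 | 158 |
| ST003 | 857 | 674 | 18 | 531 |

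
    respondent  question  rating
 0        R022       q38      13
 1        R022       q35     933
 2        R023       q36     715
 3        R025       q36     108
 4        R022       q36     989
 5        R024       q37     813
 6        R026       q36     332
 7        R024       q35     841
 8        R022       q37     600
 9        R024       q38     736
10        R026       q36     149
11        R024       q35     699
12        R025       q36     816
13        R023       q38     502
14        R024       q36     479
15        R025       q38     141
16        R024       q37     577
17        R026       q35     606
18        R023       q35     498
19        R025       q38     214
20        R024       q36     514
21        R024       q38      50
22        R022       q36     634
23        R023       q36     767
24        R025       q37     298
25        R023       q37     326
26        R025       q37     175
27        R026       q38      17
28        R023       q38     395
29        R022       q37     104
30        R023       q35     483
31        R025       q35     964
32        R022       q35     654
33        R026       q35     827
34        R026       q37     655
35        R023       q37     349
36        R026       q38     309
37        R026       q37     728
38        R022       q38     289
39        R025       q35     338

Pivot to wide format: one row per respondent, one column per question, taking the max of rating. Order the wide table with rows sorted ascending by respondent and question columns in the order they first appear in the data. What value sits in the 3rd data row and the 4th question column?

With rows sorted ascending by respondent, row 3 is respondent=R024. question columns in first-appearance order: q38, q35, q36, q37; column 4 is q37.
Long rows with respondent=R024, question=q37: max(813, 577) = 813.

813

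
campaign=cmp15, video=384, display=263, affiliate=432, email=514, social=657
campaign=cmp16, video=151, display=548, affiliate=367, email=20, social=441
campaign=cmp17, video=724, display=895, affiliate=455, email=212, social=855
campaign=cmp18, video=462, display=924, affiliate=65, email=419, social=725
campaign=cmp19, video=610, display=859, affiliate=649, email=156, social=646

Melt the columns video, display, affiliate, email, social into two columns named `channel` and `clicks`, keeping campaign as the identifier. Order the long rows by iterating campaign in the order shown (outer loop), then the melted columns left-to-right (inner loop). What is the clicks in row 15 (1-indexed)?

25 rows total (5 × 5). Row 15: index ⌊(15-1)/5⌋ = 2 into campaign → cmp17; (15-1) mod 5 = 4 into the melted columns → social.
So row 15 is (cmp17, social, 855); clicks = 855.

855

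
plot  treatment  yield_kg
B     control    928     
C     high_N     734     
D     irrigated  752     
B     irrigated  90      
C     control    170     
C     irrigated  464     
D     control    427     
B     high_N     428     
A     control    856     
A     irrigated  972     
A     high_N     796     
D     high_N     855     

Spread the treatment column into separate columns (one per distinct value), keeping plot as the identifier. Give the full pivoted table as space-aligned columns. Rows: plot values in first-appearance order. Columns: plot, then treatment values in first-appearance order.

Columns: plot plus the 3 distinct treatment values (control, high_N, irrigated).
For example, row B column control takes yield_kg=928 from the long row (B, control).

plot  control  high_N  irrigated
B     928      428     90       
C     170      734     464      
D     427      855     752      
A     856      796     972      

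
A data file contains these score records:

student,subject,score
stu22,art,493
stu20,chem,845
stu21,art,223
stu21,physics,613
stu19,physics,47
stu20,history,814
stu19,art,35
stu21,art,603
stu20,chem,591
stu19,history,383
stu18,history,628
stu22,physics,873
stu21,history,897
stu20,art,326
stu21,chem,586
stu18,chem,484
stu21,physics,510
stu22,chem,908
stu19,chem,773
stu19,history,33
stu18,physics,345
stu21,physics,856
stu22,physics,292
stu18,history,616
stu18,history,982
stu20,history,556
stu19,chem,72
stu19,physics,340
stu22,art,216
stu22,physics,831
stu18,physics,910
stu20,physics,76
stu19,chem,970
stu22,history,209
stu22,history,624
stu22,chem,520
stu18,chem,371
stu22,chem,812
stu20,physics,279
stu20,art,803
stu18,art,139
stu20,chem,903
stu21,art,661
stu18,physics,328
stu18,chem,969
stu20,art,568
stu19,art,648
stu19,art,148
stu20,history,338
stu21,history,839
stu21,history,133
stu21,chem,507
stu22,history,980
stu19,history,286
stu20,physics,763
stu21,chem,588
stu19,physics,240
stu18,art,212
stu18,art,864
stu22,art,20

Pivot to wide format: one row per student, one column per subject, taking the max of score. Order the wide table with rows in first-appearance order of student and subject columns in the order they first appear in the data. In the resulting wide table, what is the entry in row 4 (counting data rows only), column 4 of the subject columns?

383

With rows in first-appearance order of student, row 4 is student=stu19. subject columns in first-appearance order: art, chem, physics, history; column 4 is history.
Long rows with student=stu19, subject=history: max(383, 33, 286) = 383.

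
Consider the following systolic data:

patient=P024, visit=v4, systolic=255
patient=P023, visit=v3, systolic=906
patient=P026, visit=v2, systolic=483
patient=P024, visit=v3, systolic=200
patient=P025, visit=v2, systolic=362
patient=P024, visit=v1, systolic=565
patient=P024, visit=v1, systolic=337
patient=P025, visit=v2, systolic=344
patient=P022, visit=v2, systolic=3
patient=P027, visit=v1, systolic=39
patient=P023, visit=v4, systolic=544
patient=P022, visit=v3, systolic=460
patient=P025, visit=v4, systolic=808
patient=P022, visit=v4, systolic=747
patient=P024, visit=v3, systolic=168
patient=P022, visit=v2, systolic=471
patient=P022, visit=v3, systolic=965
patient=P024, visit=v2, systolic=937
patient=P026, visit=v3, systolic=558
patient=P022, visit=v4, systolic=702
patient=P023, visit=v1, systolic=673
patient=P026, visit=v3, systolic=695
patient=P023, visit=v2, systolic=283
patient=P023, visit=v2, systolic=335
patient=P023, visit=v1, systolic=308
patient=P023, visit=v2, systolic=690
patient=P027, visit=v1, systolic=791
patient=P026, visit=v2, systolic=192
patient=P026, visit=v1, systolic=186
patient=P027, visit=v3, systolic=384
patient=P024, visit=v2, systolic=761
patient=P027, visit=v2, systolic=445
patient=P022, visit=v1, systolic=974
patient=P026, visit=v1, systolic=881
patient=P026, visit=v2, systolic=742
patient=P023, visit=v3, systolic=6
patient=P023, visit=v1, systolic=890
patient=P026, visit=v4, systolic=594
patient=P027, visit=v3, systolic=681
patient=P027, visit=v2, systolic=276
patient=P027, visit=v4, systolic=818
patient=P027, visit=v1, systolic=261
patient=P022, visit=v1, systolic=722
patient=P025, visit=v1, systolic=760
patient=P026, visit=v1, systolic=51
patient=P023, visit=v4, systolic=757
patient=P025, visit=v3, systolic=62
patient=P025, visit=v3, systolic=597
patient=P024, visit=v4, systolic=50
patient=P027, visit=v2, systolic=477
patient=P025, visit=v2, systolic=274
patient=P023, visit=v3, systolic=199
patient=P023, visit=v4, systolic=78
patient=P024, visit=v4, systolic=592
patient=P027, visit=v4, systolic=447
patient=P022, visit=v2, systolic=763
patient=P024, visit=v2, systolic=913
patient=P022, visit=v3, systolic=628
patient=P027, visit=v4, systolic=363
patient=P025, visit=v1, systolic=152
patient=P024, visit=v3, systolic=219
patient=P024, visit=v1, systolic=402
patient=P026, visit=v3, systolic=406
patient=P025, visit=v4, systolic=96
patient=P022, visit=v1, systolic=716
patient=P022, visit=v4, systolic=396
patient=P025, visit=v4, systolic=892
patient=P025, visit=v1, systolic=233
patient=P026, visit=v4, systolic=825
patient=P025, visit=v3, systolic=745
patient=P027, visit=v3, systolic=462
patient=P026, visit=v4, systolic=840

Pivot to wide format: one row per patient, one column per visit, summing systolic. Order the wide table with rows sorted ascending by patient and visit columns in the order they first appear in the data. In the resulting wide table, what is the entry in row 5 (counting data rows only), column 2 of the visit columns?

With rows sorted ascending by patient, row 5 is patient=P026. visit columns in first-appearance order: v4, v3, v2, v1; column 2 is v3.
Long rows with patient=P026, visit=v3: 558 + 695 + 406 = 1659.

1659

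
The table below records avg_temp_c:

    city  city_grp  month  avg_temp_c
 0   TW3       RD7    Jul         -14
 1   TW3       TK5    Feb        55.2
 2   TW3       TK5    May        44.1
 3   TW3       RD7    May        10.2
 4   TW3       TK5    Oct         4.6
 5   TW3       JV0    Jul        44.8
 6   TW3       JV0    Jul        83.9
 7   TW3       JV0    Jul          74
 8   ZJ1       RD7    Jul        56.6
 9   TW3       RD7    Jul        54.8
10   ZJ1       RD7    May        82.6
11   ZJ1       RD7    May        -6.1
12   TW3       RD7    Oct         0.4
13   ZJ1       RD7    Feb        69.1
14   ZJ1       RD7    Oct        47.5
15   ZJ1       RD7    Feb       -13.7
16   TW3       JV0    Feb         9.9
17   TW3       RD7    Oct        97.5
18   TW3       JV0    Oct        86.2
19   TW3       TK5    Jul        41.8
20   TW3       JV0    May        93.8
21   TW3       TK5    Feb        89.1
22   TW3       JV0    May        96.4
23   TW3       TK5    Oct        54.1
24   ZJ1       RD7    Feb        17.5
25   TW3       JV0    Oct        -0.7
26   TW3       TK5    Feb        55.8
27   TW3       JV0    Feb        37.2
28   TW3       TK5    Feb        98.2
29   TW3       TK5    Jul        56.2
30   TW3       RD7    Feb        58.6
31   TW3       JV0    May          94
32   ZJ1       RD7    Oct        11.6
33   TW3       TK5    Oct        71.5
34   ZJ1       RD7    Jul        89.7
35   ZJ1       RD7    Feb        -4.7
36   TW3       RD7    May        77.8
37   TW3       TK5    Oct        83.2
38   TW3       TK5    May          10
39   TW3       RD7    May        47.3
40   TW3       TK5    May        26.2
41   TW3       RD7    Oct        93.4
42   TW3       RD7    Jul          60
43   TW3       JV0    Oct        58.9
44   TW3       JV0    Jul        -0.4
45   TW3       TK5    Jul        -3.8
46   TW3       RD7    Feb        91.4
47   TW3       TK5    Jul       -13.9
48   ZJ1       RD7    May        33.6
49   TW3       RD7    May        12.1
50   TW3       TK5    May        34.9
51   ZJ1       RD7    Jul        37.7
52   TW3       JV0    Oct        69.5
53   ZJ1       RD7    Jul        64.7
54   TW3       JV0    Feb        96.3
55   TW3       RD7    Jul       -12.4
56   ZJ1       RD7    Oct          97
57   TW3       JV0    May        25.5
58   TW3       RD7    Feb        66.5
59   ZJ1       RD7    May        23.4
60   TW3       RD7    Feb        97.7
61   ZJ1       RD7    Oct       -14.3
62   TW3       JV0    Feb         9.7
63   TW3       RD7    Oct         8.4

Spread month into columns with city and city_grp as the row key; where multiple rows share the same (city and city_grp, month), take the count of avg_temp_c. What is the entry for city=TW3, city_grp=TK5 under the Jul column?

Rows with city=TW3, city_grp=TK5 and month=Jul: avg_temp_c values are 41.8, 56.2, -3.8, -13.9.
4 rows match — count = 4.

4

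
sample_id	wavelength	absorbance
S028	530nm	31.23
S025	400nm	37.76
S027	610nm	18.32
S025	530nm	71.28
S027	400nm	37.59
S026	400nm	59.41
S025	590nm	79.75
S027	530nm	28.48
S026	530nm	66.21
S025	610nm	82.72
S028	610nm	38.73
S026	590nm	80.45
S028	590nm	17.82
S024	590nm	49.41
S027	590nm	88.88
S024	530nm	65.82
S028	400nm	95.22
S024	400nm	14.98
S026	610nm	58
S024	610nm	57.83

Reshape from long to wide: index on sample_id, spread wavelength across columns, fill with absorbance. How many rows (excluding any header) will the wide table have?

5

5 distinct sample_id values → 5 rows.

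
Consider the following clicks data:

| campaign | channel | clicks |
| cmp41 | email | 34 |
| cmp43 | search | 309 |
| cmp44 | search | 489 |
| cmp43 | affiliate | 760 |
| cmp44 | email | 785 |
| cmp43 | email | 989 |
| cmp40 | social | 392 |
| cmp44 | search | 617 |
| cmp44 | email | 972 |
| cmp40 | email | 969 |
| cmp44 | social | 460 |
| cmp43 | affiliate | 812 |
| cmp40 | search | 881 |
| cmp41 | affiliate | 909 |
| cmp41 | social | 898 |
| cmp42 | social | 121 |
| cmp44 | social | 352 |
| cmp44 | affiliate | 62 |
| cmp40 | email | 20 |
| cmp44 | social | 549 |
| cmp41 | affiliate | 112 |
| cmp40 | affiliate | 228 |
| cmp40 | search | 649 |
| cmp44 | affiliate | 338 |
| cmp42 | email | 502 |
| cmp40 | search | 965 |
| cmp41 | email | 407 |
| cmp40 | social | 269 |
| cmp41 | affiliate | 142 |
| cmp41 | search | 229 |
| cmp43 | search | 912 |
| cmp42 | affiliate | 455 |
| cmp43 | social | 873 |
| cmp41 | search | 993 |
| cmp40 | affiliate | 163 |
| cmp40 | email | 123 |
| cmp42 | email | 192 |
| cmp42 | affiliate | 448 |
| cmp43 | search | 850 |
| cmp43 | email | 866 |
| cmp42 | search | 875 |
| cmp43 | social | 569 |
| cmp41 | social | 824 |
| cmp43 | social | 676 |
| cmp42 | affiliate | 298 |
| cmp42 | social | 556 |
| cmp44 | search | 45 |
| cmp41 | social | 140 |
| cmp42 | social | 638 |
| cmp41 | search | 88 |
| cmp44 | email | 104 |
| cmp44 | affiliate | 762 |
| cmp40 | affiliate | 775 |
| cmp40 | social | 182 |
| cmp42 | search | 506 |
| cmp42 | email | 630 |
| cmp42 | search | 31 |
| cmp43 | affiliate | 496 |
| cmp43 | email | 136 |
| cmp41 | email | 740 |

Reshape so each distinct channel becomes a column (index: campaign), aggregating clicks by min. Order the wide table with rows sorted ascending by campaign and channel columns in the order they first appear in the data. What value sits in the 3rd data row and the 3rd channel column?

298

With rows sorted ascending by campaign, row 3 is campaign=cmp42. channel columns in first-appearance order: email, search, affiliate, social; column 3 is affiliate.
Long rows with campaign=cmp42, channel=affiliate: min(455, 448, 298) = 298.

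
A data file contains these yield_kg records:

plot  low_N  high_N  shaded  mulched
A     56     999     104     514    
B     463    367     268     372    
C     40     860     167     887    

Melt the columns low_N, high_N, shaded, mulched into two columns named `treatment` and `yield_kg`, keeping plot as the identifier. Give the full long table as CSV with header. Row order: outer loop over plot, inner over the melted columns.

plot,treatment,yield_kg
A,low_N,56
A,high_N,999
A,shaded,104
A,mulched,514
B,low_N,463
B,high_N,367
B,shaded,268
B,mulched,372
C,low_N,40
C,high_N,860
C,shaded,167
C,mulched,887

Each (plot, column) pair becomes one row: 3 × 4 = 12 rows.
For example, (A, low_N) → yield_kg=56.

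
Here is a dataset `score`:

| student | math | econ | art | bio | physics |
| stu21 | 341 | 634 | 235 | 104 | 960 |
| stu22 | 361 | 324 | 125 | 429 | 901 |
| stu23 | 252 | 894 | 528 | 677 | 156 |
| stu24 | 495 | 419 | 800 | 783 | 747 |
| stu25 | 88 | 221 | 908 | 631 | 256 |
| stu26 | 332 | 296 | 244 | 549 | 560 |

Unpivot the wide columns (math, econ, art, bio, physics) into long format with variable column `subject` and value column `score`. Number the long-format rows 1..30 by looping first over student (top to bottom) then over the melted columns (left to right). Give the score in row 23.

30 rows total (6 × 5). Row 23: index ⌊(23-1)/5⌋ = 4 into student → stu25; (23-1) mod 5 = 2 into the melted columns → art.
So row 23 is (stu25, art, 908); score = 908.

908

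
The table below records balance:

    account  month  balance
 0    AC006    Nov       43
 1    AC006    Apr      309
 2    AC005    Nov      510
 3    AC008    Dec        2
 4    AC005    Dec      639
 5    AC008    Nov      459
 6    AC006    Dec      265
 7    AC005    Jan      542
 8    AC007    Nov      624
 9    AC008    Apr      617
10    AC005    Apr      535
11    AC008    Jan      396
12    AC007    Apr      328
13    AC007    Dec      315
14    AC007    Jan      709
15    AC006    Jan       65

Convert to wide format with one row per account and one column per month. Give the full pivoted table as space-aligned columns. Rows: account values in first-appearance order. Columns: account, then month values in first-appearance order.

Columns: account plus the 4 distinct month values (Nov, Apr, Dec, Jan).
For example, row AC006 column Nov takes balance=43 from the long row (AC006, Nov).

account  Nov  Apr  Dec  Jan
AC006    43   309  265  65 
AC005    510  535  639  542
AC008    459  617  2    396
AC007    624  328  315  709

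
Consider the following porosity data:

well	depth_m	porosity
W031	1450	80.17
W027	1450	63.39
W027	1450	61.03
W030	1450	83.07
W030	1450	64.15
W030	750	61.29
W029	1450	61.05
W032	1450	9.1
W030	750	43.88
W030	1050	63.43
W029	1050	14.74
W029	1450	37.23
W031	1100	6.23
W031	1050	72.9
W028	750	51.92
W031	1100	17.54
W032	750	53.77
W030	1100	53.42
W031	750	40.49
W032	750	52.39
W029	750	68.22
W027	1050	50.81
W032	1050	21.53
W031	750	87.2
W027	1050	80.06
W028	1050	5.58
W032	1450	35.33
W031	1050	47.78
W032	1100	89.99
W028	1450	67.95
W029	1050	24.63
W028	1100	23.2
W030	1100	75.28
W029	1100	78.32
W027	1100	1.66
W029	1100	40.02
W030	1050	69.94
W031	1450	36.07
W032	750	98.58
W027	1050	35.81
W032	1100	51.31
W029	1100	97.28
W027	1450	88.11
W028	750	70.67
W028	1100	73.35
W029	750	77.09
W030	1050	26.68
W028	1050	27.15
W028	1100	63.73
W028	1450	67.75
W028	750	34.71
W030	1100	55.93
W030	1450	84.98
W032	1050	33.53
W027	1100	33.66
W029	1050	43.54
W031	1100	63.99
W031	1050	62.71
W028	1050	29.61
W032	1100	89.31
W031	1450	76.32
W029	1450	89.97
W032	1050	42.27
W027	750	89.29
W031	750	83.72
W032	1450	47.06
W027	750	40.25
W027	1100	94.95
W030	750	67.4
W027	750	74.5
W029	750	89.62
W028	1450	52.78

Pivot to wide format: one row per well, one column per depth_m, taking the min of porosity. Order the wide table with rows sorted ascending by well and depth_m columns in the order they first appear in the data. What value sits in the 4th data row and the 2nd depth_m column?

43.88

With rows sorted ascending by well, row 4 is well=W030. depth_m columns in first-appearance order: 1450, 750, 1050, 1100; column 2 is 750.
Long rows with well=W030, depth_m=750: min(61.29, 43.88, 67.4) = 43.88.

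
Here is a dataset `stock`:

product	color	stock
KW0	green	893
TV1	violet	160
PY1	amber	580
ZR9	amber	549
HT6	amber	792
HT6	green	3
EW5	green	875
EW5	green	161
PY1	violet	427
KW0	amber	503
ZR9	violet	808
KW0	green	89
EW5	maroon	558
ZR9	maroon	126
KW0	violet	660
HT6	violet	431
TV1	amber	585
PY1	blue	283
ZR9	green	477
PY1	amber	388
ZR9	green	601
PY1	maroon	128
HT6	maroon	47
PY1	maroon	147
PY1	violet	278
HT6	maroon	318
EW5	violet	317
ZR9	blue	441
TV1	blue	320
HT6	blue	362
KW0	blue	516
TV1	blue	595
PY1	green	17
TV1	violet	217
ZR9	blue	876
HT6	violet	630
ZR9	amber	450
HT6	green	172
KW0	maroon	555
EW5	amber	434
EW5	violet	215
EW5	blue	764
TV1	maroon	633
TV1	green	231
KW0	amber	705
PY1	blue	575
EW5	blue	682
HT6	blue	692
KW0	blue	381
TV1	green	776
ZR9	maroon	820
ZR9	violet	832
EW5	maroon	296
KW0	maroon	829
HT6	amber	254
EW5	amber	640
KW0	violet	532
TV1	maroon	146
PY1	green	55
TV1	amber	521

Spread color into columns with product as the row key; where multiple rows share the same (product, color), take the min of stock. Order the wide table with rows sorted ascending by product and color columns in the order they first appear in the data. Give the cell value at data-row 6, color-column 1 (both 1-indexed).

477

With rows sorted ascending by product, row 6 is product=ZR9. color columns in first-appearance order: green, violet, amber, maroon, blue; column 1 is green.
Long rows with product=ZR9, color=green: min(477, 601) = 477.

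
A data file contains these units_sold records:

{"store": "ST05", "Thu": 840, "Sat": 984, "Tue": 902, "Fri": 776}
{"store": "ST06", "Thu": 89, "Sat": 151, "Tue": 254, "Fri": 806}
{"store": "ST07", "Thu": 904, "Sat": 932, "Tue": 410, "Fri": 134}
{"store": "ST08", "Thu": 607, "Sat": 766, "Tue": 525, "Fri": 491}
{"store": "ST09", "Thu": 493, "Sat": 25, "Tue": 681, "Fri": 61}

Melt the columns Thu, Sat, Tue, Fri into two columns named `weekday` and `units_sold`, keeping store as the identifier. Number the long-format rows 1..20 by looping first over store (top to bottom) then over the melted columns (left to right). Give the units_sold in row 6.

20 rows total (5 × 4). Row 6: index ⌊(6-1)/4⌋ = 1 into store → ST06; (6-1) mod 4 = 1 into the melted columns → Sat.
So row 6 is (ST06, Sat, 151); units_sold = 151.

151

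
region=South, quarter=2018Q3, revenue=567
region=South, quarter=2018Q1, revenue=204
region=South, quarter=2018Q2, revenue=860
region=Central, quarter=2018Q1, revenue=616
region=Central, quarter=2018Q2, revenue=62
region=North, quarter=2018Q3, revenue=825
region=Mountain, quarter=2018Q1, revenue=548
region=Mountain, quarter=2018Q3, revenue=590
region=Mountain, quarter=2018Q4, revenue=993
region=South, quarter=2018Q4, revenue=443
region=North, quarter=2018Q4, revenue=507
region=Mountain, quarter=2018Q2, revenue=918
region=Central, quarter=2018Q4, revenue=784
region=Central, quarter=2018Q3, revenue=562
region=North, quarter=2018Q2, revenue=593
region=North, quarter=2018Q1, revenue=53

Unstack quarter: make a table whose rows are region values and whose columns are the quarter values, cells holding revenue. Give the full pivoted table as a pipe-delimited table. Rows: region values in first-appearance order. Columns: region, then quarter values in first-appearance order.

| region | 2018Q3 | 2018Q1 | 2018Q2 | 2018Q4 |
| South | 567 | 204 | 860 | 443 |
| Central | 562 | 616 | 62 | 784 |
| North | 825 | 53 | 593 | 507 |
| Mountain | 590 | 548 | 918 | 993 |

Columns: region plus the 4 distinct quarter values (2018Q3, 2018Q1, 2018Q2, 2018Q4).
For example, row South column 2018Q3 takes revenue=567 from the long row (South, 2018Q3).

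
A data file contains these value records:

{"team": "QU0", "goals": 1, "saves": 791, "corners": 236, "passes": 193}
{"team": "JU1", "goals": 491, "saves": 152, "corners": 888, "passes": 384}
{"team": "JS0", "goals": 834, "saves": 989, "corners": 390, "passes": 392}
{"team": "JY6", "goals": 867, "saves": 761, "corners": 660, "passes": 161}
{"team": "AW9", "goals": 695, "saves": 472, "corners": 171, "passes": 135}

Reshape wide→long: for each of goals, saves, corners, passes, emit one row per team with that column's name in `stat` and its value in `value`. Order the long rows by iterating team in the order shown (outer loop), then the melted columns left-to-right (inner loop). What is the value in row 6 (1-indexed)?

152

20 rows total (5 × 4). Row 6: index ⌊(6-1)/4⌋ = 1 into team → JU1; (6-1) mod 4 = 1 into the melted columns → saves.
So row 6 is (JU1, saves, 152); value = 152.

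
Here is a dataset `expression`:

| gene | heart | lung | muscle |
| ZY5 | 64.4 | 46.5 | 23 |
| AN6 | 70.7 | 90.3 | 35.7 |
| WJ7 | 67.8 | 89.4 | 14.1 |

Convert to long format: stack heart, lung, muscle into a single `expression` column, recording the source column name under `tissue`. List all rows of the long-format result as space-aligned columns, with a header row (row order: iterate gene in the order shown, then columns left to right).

gene  tissue  expression
ZY5   heart   64.4      
ZY5   lung    46.5      
ZY5   muscle  23        
AN6   heart   70.7      
AN6   lung    90.3      
AN6   muscle  35.7      
WJ7   heart   67.8      
WJ7   lung    89.4      
WJ7   muscle  14.1      

Each (gene, column) pair becomes one row: 3 × 3 = 9 rows.
For example, (ZY5, heart) → expression=64.4.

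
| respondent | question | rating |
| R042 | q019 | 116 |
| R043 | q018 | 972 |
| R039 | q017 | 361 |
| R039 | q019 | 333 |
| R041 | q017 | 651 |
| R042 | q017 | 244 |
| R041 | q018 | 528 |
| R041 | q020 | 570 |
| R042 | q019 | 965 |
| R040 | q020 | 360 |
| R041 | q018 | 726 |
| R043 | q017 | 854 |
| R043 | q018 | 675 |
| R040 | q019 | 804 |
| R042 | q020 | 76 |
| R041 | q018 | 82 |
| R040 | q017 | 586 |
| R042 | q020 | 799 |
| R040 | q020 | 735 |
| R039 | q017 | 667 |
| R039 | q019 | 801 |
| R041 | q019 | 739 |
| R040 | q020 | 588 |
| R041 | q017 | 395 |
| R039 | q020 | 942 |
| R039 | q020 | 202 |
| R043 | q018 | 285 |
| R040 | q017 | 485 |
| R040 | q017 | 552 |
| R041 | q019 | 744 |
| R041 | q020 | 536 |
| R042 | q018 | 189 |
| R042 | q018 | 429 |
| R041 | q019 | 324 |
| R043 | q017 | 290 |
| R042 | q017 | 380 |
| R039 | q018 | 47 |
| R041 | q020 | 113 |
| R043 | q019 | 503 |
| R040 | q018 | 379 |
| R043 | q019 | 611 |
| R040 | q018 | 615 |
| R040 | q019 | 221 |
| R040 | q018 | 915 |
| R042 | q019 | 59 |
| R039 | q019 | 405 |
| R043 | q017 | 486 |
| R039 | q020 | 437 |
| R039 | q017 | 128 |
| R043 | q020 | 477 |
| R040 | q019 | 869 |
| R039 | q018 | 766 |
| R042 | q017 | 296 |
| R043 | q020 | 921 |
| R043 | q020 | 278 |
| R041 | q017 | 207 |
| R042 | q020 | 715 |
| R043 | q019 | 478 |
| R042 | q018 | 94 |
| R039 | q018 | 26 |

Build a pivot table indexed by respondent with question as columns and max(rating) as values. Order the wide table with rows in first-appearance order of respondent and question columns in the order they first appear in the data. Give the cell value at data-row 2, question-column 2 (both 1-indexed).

972

With rows in first-appearance order of respondent, row 2 is respondent=R043. question columns in first-appearance order: q019, q018, q017, q020; column 2 is q018.
Long rows with respondent=R043, question=q018: max(972, 675, 285) = 972.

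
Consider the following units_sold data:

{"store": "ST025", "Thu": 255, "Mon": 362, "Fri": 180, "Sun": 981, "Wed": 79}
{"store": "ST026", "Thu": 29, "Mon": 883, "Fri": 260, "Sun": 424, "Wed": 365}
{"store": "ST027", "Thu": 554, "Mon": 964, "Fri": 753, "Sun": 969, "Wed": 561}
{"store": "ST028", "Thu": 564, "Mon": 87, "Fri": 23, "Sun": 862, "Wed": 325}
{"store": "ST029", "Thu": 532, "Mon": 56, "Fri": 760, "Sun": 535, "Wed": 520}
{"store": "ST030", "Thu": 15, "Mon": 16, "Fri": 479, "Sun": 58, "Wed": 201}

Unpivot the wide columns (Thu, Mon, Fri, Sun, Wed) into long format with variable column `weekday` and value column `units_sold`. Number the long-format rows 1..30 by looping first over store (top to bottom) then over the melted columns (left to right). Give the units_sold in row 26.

30 rows total (6 × 5). Row 26: index ⌊(26-1)/5⌋ = 5 into store → ST030; (26-1) mod 5 = 0 into the melted columns → Thu.
So row 26 is (ST030, Thu, 15); units_sold = 15.

15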